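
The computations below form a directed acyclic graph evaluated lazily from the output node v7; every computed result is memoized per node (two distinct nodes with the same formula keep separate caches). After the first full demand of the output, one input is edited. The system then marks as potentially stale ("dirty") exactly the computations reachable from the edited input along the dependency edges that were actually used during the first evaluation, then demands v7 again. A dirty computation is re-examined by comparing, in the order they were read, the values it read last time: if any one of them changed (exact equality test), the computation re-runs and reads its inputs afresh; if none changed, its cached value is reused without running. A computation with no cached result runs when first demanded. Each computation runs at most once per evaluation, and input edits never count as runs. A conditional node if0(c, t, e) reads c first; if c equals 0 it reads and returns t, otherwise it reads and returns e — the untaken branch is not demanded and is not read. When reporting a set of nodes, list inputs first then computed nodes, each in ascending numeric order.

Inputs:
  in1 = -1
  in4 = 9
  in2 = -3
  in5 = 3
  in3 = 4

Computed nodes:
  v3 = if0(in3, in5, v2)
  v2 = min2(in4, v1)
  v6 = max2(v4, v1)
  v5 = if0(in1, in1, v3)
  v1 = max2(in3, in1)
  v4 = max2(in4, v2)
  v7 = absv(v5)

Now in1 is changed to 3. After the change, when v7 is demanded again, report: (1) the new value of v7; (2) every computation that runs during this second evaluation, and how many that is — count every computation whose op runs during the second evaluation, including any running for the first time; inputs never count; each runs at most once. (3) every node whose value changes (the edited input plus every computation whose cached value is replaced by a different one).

First demand of the output computes:
  v1 = max2(4, -1) = 4
  v2 = min2(9, 4) = 4
  v3 = if0(in3=4 -> else branch v2) = 4
  v5 = if0(in1=-1 -> else branch v3) = 4
  v7 = absv(4) = 4

After the edit, cleaning proceeds:
  v1: a read changed (in1 -1->3) — executes, giving 4 — identical to its old value.
  v2: dirty, but its reads are unchanged (in4 unchanged, v1 unchanged); cached 4 stands.
  v3: dirty, but its reads are unchanged (in3 unchanged, v2 unchanged); cached 4 stands.
  v5: a read changed (in1 -1->3) — executes, giving 4 — identical to its old value.
  v7: dirty, but its reads are unchanged (v5 unchanged); cached 4 stands.

Note where the cutoff bites: v2 is checked, finds nothing changed, and keeps its cache.

Demanding v7 again yields 4.
2 computations run: v1, v5.
The nodes whose values change: in1.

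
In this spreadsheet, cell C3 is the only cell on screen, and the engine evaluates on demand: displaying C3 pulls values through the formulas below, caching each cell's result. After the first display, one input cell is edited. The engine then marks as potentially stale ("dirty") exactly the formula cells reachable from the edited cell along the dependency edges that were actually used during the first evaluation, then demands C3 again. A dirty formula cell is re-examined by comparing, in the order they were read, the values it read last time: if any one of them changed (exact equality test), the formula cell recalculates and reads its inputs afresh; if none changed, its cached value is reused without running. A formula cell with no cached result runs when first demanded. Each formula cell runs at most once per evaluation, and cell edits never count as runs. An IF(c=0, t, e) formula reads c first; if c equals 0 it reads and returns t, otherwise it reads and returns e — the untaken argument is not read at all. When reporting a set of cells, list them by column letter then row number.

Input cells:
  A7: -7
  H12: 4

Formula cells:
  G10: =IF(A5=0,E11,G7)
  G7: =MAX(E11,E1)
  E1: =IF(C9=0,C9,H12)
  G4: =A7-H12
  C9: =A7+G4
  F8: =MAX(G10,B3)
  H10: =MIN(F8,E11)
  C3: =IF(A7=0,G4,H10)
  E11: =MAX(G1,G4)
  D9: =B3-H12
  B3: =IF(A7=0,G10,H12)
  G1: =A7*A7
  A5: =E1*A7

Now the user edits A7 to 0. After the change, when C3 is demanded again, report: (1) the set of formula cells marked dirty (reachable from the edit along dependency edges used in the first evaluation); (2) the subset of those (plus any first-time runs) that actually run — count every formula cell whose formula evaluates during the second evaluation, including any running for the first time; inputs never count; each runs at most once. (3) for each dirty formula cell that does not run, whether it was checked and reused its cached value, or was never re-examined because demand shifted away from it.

Dirty set: A5, B3, C3, C9, E1, E11, F8, G1, G4, G7, G10, H10.
Run set: C3, G4 (2 run).
Left stale — demand moved off them: A5, B3, C9, E1, E11, F8, G1, G7, G10, H10.
The important point: the flipped condition redirects demand; A5, B3, C9, E1, E11, F8, G1, G7, G10, H10 are left stale, never re-checked.

Initial pass — values computed on the first demand:
  G1 = -7 * -7 = 49
  G4 = -7 - 4 = -11
  C9 = -7 + -11 = -18
  E1 = IF(C9=0: C9=-18 -> else branch H12) = 4
  A5 = 4 * -7 = -28
  E11 = MAX(49, -11) = 49
  G7 = MAX(49, 4) = 49
  G10 = IF(A5=0: A5=-28 -> else branch G7) = 49
  B3 = IF(A7=0: A7=-7 -> else branch H12) = 4
  F8 = MAX(49, 4) = 49
  H10 = MIN(49, 49) = 49
  C3 = IF(A7=0: A7=-7 -> else branch H10) = 49

Second demand — change propagation:
  G1: dirty yet unreached — the second evaluation never asks for it.
  G4: re-runs because A7 -7->0; new result -4.
  C9: dirty yet unreached — the second evaluation never asks for it.
  E1: dirty yet unreached — the second evaluation never asks for it.
  A5: dirty yet unreached — the second evaluation never asks for it.
  E11: dirty yet unreached — the second evaluation never asks for it.
  G7: dirty yet unreached — the second evaluation never asks for it.
  G10: dirty yet unreached — the second evaluation never asks for it.
  B3: dirty yet unreached — the second evaluation never asks for it.
  F8: dirty yet unreached — the second evaluation never asks for it.
  H10: dirty yet unreached — the second evaluation never asks for it.
  C3: re-runs because A7 -7->0; new result -4.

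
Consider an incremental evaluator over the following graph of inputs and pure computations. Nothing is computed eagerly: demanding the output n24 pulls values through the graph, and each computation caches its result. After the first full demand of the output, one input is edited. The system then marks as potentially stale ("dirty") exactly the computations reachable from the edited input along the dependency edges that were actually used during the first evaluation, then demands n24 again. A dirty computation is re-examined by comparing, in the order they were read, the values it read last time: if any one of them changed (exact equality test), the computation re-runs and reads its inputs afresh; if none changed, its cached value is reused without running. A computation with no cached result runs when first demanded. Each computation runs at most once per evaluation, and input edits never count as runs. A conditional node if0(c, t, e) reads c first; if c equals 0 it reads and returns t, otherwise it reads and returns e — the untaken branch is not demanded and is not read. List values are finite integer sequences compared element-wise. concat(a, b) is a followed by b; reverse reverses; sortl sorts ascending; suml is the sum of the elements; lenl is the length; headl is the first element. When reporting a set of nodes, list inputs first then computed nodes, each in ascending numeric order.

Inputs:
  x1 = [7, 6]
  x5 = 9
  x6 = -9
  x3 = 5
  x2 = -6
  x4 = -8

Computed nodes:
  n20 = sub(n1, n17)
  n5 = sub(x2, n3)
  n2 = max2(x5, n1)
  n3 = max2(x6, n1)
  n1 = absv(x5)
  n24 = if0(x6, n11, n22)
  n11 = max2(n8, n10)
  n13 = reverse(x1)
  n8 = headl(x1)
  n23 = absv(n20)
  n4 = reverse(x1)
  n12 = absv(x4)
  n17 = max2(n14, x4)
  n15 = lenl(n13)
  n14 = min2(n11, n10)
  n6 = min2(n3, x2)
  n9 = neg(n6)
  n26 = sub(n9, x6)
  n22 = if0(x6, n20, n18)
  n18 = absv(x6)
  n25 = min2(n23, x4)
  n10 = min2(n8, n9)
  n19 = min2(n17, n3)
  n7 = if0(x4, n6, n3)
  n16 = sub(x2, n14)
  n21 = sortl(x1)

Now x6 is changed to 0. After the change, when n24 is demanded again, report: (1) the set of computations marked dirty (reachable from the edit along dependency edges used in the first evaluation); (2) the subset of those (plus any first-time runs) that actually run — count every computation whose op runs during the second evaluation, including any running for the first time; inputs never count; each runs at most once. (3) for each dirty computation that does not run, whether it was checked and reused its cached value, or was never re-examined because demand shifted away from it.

Initial pass — values computed on the first demand:
  n18 = absv(-9) = 9
  n22 = if0(x6=-9 -> else branch n18) = 9
  n24 = if0(x6=-9 -> else branch n22) = 9

Second demand — change propagation:
  n1: newly demanded (no cache) — executes and yields 9.
  n3: newly demanded (no cache) — executes and yields 9.
  n6: newly demanded (no cache) — executes and yields -6.
  n8: newly demanded (no cache) — executes and yields 7.
  n9: newly demanded (no cache) — executes and yields 6.
  n10: newly demanded (no cache) — executes and yields 6.
  n11: newly demanded (no cache) — executes and yields 7.
  n18: dirty yet unreached — the second evaluation never asks for it.
  n22: dirty yet unreached — the second evaluation never asks for it.
  n24: re-runs because x6 -9->0; new result 7.

The important point: the flipped condition redirects demand; n18, n22 are left stale, never re-checked.

Dirty set: n18, n22, n24.
Run set: n1, n3, n6, n8, n9, n10, n11, n24 (8 run).
Left stale — demand moved off them: n18, n22.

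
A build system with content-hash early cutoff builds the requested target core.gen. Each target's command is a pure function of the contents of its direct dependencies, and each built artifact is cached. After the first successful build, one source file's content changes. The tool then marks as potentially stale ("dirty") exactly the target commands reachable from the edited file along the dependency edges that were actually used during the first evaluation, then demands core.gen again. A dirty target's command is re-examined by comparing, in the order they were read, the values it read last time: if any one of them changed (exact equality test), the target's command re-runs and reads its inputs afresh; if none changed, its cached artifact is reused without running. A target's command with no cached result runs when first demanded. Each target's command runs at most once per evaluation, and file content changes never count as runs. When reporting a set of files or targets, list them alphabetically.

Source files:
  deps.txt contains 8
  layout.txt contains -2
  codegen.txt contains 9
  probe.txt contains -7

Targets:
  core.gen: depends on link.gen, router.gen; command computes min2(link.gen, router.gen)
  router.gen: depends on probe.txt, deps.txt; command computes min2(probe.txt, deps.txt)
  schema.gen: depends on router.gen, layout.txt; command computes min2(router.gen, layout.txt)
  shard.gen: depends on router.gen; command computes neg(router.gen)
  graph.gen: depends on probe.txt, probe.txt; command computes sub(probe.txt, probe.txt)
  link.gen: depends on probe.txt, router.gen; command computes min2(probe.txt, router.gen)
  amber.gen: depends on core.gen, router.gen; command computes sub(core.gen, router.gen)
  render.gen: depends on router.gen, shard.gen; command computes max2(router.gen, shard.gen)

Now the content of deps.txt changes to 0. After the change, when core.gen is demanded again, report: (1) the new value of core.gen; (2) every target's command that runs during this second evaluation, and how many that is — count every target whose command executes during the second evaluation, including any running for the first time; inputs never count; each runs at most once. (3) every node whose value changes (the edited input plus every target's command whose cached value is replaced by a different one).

First evaluation (everything demanded from the output):
  router.gen = min2(-7, 8) = -7
  link.gen = min2(-7, -7) = -7
  core.gen = min2(-7, -7) = -7

Propagation after the edit:
  router.gen: runs — deps.txt 8->0; result -7 (same value as before).
  link.gen: checked — values it read are unchanged (probe.txt unchanged, router.gen unchanged); reused cached -7 without running.
  core.gen: checked — values it read are unchanged (link.gen unchanged, router.gen unchanged); reused cached -7 without running.

Key observation: the change is absorbed at router.gen — it re-runs but produces the same value, and the output's value is unchanged.

New value of core.gen: -7.
Target commands that run: router.gen — 1 in total.
Values that change: deps.txt.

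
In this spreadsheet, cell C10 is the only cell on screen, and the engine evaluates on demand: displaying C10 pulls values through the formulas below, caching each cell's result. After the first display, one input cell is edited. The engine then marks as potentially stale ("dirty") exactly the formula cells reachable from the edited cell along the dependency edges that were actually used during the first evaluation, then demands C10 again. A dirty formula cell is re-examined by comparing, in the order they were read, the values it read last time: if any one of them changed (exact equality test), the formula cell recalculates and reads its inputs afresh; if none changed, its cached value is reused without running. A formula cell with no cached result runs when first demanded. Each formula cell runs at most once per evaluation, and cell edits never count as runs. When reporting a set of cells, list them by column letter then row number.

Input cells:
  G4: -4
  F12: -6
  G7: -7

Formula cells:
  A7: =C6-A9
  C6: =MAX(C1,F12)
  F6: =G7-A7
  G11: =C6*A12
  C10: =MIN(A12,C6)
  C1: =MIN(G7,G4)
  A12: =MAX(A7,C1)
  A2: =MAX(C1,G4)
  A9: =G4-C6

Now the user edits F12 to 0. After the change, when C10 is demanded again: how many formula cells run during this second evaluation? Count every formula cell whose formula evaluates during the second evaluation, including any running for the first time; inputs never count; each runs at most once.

Run set: A7, A9, A12, C6, C10 (5 run).

Initial pass — values computed on the first demand:
  C1 = MIN(-7, -4) = -7
  C6 = MAX(-7, -6) = -6
  A9 = -4 - -6 = 2
  A7 = -6 - 2 = -8
  A12 = MAX(-8, -7) = -7
  C10 = MIN(-7, -6) = -7

Second demand — change propagation:
  C6: re-runs because F12 -6->0; new result 0.
  A9: re-runs because C6 -6->0; new result -4.
  A7: re-runs because C6 -6->0; A9 2->-4; new result 4.
  A12: re-runs because A7 -8->4; new result 4.
  C10: re-runs because A12 -7->4; C6 -6->0; new result 0.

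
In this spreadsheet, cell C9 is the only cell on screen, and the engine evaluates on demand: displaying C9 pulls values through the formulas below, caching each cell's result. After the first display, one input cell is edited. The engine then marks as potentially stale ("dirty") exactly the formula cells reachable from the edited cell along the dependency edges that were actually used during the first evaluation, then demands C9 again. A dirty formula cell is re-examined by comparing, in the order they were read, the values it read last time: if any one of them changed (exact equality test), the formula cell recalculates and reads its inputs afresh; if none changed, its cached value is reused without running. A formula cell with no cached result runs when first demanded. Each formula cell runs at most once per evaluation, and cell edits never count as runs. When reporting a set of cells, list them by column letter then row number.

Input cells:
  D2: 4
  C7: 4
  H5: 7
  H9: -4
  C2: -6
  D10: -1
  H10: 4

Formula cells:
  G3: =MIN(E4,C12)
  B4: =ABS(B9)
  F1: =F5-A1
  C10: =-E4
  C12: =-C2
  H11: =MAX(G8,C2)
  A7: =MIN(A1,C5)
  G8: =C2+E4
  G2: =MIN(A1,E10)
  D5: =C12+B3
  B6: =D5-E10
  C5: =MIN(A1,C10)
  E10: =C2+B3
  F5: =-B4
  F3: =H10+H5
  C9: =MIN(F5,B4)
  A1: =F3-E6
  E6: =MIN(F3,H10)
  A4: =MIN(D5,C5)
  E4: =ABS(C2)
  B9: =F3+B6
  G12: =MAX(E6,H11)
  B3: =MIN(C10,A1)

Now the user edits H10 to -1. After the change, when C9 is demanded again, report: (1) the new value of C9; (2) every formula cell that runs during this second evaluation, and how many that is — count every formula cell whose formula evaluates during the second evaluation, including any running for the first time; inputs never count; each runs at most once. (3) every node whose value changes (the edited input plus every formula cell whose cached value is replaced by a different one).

Initial pass — values computed on the first demand:
  C12 = -(-6) = 6
  E4 = ABS(-6) = 6
  C10 = -(6) = -6
  F3 = 4 + 7 = 11
  E6 = MIN(11, 4) = 4
  A1 = 11 - 4 = 7
  B3 = MIN(-6, 7) = -6
  D5 = 6 + -6 = 0
  E10 = -6 + -6 = -12
  B6 = 0 - -12 = 12
  B9 = 11 + 12 = 23
  B4 = ABS(23) = 23
  F5 = -(23) = -23
  C9 = MIN(-23, 23) = -23

Second demand — change propagation:
  F3: re-runs because H10 4->-1; new result 6.
  E6: re-runs because F3 11->6; H10 4->-1; new result -1.
  A1: re-runs because F3 11->6; E6 4->-1; new result 7 (unchanged).
  B3: re-examined; everything it read last time is the same (C10 unchanged, A1 unchanged) — cache -6 kept, no run.
  D5: re-examined; everything it read last time is the same (C12 unchanged, B3 unchanged) — cache 0 kept, no run.
  E10: re-examined; everything it read last time is the same (C2 unchanged, B3 unchanged) — cache -12 kept, no run.
  B6: re-examined; everything it read last time is the same (D5 unchanged, E10 unchanged) — cache 12 kept, no run.
  B9: re-runs because F3 11->6; new result 18.
  B4: re-runs because B9 23->18; new result 18.
  F5: re-runs because B4 23->18; new result -18.
  C9: re-runs because F5 -23->-18; B4 23->18; new result -18.

The important point: at B3 every value read last time is unchanged, so the dirty flag clears without a run.

C9 now evaluates to -18.
Run set: A1, B4, B9, C9, E6, F3, F5 (7 run).
Changed values: B4, B9, C9, E6, F3, F5, H10.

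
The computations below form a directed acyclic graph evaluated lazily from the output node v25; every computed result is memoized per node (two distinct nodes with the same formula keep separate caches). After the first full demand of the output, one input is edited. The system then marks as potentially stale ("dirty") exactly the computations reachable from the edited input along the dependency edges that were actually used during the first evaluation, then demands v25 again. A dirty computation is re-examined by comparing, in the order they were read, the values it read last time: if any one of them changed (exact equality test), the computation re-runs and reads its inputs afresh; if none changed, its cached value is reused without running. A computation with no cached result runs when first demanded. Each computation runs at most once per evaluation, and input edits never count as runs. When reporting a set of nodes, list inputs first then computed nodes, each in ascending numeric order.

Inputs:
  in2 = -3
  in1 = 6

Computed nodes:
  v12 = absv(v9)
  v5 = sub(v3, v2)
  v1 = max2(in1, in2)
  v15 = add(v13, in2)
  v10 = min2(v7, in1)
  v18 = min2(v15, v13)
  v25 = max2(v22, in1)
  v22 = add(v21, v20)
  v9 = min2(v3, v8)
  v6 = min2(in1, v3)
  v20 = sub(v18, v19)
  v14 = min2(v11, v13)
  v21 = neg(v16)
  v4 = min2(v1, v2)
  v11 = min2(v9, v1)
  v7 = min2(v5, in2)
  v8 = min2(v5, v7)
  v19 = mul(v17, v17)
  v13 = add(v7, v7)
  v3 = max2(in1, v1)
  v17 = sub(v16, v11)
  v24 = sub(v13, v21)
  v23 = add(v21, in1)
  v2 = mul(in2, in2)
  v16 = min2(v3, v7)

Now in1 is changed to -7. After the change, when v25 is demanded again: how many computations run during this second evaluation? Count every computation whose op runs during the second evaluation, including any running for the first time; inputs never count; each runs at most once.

16 computations run: v1, v3, v5, v7, v8, v9, v11, v13, v15, v16, v17, v18, v20, v21, v22, v25.
Note where the cutoff bites: v19 is checked, finds nothing changed, and keeps its cache.

First demand of the output computes:
  v1 = max2(6, -3) = 6
  v2 = mul(-3, -3) = 9
  v3 = max2(6, 6) = 6
  v5 = sub(6, 9) = -3
  v7 = min2(-3, -3) = -3
  v8 = min2(-3, -3) = -3
  v9 = min2(6, -3) = -3
  v11 = min2(-3, 6) = -3
  v13 = add(-3, -3) = -6
  v15 = add(-6, -3) = -9
  v16 = min2(6, -3) = -3
  v17 = sub(-3, -3) = 0
  v18 = min2(-9, -6) = -9
  v19 = mul(0, 0) = 0
  v20 = sub(-9, 0) = -9
  v21 = neg(-3) = 3
  v22 = add(3, -9) = -6
  v25 = max2(-6, 6) = 6

After the edit, cleaning proceeds:
  v1: a read changed (in1 6->-7) — executes, giving -3.
  v3: a read changed (in1 6->-7; v1 6->-3) — executes, giving -3.
  v5: a read changed (v3 6->-3) — executes, giving -12.
  v7: a read changed (v5 -3->-12) — executes, giving -12.
  v8: a read changed (v5 -3->-12; v7 -3->-12) — executes, giving -12.
  v9: a read changed (v3 6->-3; v8 -3->-12) — executes, giving -12.
  v11: a read changed (v9 -3->-12; v1 6->-3) — executes, giving -12.
  v13: a read changed (v7 -3->-12; v7 -3->-12) — executes, giving -24.
  v15: a read changed (v13 -6->-24) — executes, giving -27.
  v16: a read changed (v3 6->-3; v7 -3->-12) — executes, giving -12.
  v17: a read changed (v16 -3->-12; v11 -3->-12) — executes, giving 0 — identical to its old value.
  v18: a read changed (v15 -9->-27; v13 -6->-24) — executes, giving -27.
  v19: dirty, but its reads are unchanged (v17 unchanged, v17 unchanged); cached 0 stands.
  v20: a read changed (v18 -9->-27) — executes, giving -27.
  v21: a read changed (v16 -3->-12) — executes, giving 12.
  v22: a read changed (v21 3->12; v20 -9->-27) — executes, giving -15.
  v25: a read changed (v22 -6->-15; in1 6->-7) — executes, giving -7.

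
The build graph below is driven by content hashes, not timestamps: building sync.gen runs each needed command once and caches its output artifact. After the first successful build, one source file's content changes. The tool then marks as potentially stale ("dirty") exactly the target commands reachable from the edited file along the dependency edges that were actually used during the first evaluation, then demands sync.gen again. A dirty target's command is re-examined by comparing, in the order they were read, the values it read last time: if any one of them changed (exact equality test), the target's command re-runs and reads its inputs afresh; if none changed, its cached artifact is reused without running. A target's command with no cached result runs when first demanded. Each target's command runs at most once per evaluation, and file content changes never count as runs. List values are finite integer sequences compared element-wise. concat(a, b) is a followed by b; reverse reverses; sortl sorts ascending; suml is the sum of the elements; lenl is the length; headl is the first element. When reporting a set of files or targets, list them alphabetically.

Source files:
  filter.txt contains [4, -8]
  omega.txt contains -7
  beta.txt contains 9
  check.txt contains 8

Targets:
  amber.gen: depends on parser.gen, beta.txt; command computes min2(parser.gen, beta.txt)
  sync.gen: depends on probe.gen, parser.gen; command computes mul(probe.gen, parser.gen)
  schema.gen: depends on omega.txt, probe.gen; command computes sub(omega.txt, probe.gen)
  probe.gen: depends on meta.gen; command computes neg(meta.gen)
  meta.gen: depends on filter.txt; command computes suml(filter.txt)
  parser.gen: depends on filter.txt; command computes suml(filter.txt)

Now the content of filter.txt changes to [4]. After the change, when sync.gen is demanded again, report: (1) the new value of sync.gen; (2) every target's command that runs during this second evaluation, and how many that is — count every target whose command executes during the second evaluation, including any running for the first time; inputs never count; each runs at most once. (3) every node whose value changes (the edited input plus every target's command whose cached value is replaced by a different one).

sync.gen now evaluates to -16.
Run set: meta.gen, parser.gen, probe.gen, sync.gen (4 run).
Changed values: filter.txt, meta.gen, parser.gen, probe.gen.

Initial pass — values computed on the first demand:
  meta.gen = suml([4, -8]) = -4
  parser.gen = suml([4, -8]) = -4
  probe.gen = neg(-4) = 4
  sync.gen = mul(4, -4) = -16

Second demand — change propagation:
  meta.gen: re-runs because filter.txt [4, -8]->[4]; new result 4.
  parser.gen: re-runs because filter.txt [4, -8]->[4]; new result 4.
  probe.gen: re-runs because meta.gen -4->4; new result -4.
  sync.gen: re-runs because probe.gen 4->-4; parser.gen -4->4; new result -16 (unchanged).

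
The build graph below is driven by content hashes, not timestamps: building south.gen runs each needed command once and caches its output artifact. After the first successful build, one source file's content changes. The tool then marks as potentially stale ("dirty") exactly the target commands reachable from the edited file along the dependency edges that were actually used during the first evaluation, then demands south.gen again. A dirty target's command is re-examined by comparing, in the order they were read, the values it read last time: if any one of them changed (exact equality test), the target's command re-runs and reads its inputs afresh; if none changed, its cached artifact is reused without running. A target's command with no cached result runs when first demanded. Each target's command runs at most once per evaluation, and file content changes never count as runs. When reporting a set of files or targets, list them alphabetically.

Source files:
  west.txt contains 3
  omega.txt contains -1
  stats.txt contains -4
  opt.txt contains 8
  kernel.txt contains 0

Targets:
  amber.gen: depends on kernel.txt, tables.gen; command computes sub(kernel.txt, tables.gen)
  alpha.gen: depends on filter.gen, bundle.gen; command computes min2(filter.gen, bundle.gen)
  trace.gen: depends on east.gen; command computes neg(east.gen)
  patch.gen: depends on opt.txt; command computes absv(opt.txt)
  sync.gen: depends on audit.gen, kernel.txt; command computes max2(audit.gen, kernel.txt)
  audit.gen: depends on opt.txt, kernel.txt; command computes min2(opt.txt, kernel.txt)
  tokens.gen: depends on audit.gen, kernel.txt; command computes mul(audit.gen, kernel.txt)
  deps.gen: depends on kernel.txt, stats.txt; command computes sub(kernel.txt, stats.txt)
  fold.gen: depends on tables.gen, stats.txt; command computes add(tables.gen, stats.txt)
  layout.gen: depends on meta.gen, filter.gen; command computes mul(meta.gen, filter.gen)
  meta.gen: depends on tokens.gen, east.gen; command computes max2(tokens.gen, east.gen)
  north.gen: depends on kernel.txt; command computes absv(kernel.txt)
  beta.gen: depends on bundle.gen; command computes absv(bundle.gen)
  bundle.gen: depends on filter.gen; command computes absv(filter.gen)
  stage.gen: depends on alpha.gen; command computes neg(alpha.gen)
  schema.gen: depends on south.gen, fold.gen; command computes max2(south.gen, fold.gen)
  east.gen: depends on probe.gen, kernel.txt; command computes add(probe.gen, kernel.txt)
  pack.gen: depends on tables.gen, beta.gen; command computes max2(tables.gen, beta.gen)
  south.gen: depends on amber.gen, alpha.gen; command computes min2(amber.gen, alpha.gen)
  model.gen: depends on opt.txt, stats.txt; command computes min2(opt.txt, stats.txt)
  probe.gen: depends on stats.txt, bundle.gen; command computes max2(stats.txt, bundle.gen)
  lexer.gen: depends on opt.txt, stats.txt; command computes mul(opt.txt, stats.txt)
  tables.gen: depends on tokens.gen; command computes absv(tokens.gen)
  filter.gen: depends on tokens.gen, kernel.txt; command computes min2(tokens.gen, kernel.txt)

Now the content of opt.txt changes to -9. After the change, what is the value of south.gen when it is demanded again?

south.gen now evaluates to 0.
The important point: tokens.gen recomputes to an identical value, and the output ends up unchanged.

Initial pass — values computed on the first demand:
  audit.gen = min2(8, 0) = 0
  tokens.gen = mul(0, 0) = 0
  filter.gen = min2(0, 0) = 0
  bundle.gen = absv(0) = 0
  alpha.gen = min2(0, 0) = 0
  tables.gen = absv(0) = 0
  amber.gen = sub(0, 0) = 0
  south.gen = min2(0, 0) = 0

Second demand — change propagation:
  audit.gen: re-runs because opt.txt 8->-9; new result -9.
  tokens.gen: re-runs because audit.gen 0->-9; new result 0 (unchanged).
  filter.gen: re-examined; everything it read last time is the same (tokens.gen unchanged, kernel.txt unchanged) — cache 0 kept, no run.
  bundle.gen: re-examined; everything it read last time is the same (filter.gen unchanged) — cache 0 kept, no run.
  alpha.gen: re-examined; everything it read last time is the same (filter.gen unchanged, bundle.gen unchanged) — cache 0 kept, no run.
  tables.gen: re-examined; everything it read last time is the same (tokens.gen unchanged) — cache 0 kept, no run.
  amber.gen: re-examined; everything it read last time is the same (kernel.txt unchanged, tables.gen unchanged) — cache 0 kept, no run.
  south.gen: re-examined; everything it read last time is the same (amber.gen unchanged, alpha.gen unchanged) — cache 0 kept, no run.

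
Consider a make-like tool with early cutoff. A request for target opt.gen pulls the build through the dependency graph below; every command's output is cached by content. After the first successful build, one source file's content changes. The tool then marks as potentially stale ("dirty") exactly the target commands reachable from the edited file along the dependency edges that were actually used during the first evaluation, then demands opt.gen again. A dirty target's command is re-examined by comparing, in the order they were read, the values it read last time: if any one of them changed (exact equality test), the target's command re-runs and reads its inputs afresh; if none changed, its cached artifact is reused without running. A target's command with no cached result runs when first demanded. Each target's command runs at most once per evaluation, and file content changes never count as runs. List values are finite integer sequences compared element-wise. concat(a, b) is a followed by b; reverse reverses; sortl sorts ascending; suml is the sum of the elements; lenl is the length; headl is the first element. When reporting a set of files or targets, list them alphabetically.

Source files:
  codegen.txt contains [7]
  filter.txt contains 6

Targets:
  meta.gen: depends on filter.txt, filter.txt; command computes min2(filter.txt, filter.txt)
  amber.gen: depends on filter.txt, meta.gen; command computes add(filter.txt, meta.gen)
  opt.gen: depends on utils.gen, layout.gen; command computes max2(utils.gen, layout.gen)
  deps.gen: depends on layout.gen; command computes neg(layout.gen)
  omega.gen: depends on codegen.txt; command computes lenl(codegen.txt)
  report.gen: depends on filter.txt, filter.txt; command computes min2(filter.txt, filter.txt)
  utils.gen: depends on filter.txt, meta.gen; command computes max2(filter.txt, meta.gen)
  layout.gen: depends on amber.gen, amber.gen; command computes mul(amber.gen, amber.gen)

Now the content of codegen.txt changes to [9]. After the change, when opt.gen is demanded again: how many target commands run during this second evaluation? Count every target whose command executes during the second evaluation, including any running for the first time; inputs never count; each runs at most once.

First demand of the output computes:
  meta.gen = min2(6, 6) = 6
  amber.gen = add(6, 6) = 12
  layout.gen = mul(12, 12) = 144
  utils.gen = max2(6, 6) = 6
  opt.gen = max2(6, 144) = 144

After the edit, cleaning proceeds:
  codegen.txt only reaches undemanded nodes; the second demand re-runs nothing.

Note the shortcut — codegen.txt feeds only undemanded nodes, so no recomputation happens.

0 target commands run: none.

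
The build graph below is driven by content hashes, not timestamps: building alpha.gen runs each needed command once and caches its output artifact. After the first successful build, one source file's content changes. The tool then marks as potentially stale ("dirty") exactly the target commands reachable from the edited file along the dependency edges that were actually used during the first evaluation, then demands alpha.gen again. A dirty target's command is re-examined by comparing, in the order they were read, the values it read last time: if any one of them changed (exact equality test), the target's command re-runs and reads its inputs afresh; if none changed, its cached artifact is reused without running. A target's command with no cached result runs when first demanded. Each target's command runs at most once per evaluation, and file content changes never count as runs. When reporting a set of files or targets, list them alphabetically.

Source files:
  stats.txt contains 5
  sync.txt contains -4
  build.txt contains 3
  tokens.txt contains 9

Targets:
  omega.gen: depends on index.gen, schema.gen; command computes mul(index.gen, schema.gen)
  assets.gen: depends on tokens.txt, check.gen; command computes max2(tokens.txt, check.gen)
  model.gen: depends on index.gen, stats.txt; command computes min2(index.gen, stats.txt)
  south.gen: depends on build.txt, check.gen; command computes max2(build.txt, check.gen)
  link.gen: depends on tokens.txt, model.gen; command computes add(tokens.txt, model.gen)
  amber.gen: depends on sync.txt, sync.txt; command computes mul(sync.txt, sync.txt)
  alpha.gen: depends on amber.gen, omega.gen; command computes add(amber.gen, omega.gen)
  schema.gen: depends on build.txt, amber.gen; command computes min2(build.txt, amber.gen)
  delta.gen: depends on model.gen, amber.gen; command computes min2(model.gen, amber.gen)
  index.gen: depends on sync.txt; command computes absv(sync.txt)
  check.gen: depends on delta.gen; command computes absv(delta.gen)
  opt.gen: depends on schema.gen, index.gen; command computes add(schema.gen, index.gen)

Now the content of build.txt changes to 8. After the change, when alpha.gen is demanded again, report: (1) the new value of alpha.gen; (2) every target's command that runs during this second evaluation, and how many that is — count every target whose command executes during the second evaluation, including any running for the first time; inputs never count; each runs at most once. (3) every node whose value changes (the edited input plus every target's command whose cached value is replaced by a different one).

alpha.gen now evaluates to 48.
Run set: alpha.gen, omega.gen, schema.gen (3 run).
Changed values: alpha.gen, build.txt, omega.gen, schema.gen.

Initial pass — values computed on the first demand:
  amber.gen = mul(-4, -4) = 16
  index.gen = absv(-4) = 4
  schema.gen = min2(3, 16) = 3
  omega.gen = mul(4, 3) = 12
  alpha.gen = add(16, 12) = 28

Second demand — change propagation:
  schema.gen: re-runs because build.txt 3->8; new result 8.
  omega.gen: re-runs because schema.gen 3->8; new result 32.
  alpha.gen: re-runs because omega.gen 12->32; new result 48.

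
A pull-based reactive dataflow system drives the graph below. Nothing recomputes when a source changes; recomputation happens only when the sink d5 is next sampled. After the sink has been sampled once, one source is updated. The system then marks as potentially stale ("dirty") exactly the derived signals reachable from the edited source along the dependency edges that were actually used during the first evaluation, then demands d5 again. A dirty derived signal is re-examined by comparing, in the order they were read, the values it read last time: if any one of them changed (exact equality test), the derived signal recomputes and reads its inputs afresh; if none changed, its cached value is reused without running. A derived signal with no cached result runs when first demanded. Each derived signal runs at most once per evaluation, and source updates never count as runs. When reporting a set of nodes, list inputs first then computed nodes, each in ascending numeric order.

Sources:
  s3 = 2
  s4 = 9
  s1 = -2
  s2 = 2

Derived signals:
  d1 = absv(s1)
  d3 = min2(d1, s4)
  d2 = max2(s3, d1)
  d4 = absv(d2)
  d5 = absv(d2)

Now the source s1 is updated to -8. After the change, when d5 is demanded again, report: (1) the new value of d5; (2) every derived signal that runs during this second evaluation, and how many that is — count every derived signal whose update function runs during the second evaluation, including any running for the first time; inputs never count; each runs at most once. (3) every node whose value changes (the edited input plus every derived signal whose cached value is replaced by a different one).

New value of d5: 8.
Derived signals that run: d1, d2, d5 — 3 in total.
Values that change: s1, d1, d2, d5.

First evaluation (everything demanded from the output):
  d1 = absv(-2) = 2
  d2 = max2(2, 2) = 2
  d5 = absv(2) = 2

Propagation after the edit:
  d1: runs — s1 -2->-8; result 8.
  d2: runs — d1 2->8; result 8.
  d5: runs — d2 2->8; result 8.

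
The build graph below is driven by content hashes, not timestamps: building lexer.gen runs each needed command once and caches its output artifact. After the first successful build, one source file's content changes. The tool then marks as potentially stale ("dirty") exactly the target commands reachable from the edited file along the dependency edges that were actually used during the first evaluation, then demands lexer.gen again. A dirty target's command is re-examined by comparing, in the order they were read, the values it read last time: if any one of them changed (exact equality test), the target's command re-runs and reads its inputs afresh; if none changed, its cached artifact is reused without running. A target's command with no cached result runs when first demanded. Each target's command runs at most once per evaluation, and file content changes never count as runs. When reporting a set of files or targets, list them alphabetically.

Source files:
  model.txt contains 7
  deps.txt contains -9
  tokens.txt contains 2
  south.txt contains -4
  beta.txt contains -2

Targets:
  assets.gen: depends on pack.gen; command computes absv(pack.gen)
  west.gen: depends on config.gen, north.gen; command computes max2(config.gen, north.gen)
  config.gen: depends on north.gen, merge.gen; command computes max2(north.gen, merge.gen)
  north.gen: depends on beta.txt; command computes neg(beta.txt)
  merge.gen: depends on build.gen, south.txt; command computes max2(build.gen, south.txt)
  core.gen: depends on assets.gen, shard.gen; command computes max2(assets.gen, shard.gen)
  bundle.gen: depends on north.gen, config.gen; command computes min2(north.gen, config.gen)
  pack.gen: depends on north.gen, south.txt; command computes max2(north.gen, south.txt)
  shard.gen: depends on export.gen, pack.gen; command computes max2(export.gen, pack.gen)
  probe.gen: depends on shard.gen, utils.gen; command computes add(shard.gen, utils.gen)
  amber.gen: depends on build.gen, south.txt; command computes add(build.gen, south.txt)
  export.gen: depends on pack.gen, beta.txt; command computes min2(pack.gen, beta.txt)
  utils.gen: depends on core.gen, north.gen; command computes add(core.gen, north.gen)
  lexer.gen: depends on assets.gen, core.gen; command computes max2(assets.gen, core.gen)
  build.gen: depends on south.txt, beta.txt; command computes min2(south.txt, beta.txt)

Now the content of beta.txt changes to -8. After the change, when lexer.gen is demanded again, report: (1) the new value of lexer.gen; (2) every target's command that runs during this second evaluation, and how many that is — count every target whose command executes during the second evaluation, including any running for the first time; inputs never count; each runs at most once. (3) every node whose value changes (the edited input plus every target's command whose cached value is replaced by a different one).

lexer.gen now evaluates to 8.
Run set: assets.gen, core.gen, export.gen, lexer.gen, north.gen, pack.gen, shard.gen (7 run).
Changed values: assets.gen, beta.txt, core.gen, export.gen, lexer.gen, north.gen, pack.gen, shard.gen.

Initial pass — values computed on the first demand:
  north.gen = neg(-2) = 2
  pack.gen = max2(2, -4) = 2
  assets.gen = absv(2) = 2
  export.gen = min2(2, -2) = -2
  shard.gen = max2(-2, 2) = 2
  core.gen = max2(2, 2) = 2
  lexer.gen = max2(2, 2) = 2

Second demand — change propagation:
  north.gen: re-runs because beta.txt -2->-8; new result 8.
  pack.gen: re-runs because north.gen 2->8; new result 8.
  assets.gen: re-runs because pack.gen 2->8; new result 8.
  export.gen: re-runs because pack.gen 2->8; beta.txt -2->-8; new result -8.
  shard.gen: re-runs because export.gen -2->-8; pack.gen 2->8; new result 8.
  core.gen: re-runs because assets.gen 2->8; shard.gen 2->8; new result 8.
  lexer.gen: re-runs because assets.gen 2->8; core.gen 2->8; new result 8.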